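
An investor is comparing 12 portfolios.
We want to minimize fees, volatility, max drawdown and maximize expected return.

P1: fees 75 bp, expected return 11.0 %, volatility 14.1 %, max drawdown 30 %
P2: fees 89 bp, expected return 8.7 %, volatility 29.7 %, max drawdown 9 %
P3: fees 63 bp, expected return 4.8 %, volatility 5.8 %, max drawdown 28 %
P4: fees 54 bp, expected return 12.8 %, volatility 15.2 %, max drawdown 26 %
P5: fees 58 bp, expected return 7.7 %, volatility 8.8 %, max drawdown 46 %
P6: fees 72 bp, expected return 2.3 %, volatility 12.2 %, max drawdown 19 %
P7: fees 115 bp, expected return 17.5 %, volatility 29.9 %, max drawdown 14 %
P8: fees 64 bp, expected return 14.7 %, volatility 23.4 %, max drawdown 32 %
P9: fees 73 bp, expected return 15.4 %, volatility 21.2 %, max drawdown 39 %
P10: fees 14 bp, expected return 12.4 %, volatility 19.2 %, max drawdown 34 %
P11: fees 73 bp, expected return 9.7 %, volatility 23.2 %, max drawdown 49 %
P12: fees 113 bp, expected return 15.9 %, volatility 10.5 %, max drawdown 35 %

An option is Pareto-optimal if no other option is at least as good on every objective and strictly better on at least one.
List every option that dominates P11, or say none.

P4: fees 54≤73, expected return 12.8≥9.7, volatility 15.2≤23.2, max drawdown 26≤49 — dominates P11.
P9: fees 73≤73, expected return 15.4≥9.7, volatility 21.2≤23.2, max drawdown 39≤49 — dominates P11.
P10: fees 14≤73, expected return 12.4≥9.7, volatility 19.2≤23.2, max drawdown 34≤49 — dominates P11.
Others (P1, P2, P3, P5, P6, P7, P8, P12) are each worse than P11 on at least one objective.

P4, P9, P10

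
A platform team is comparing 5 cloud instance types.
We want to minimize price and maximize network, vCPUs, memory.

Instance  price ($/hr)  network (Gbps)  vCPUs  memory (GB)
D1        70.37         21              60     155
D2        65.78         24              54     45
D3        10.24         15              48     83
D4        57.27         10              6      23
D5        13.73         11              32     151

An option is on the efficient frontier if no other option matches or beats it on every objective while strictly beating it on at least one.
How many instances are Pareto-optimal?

D1: not dominated (best vCPUs).
D2: not dominated (best network).
D3: not dominated (best price).
D4: dominated by D3 (price 10.24≤57.27, network 15≥10, vCPUs 48≥6, memory 83≥23).
D5: not dominated.
Pareto-optimal: D1, D2, D3, D5 → 4.

4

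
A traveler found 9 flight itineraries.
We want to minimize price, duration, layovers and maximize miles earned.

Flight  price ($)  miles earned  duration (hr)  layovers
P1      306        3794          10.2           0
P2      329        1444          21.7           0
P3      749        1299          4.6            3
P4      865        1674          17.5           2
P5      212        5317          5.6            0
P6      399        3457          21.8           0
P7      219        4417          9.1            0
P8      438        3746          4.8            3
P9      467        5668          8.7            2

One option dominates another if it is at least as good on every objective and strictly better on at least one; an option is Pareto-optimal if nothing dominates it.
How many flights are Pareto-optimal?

4

P1: dominated by P5 (price 212≤306, miles earned 5317≥3794, duration 5.6≤10.2, layovers 0≤0).
P2: dominated by P1 (price 306≤329, miles earned 3794≥1444, duration 10.2≤21.7, layovers 0≤0).
P3: not dominated (best duration).
P4: dominated by P1 (price 306≤865, miles earned 3794≥1674, duration 10.2≤17.5, layovers 0≤2).
P5: not dominated (best price).
P6: dominated by P1 (price 306≤399, miles earned 3794≥3457, duration 10.2≤21.8, layovers 0≤0).
P7: dominated by P5 (price 212≤219, miles earned 5317≥4417, duration 5.6≤9.1, layovers 0≤0).
P8: not dominated.
P9: not dominated (best miles earned).
Pareto-optimal: P3, P5, P8, P9 → 4.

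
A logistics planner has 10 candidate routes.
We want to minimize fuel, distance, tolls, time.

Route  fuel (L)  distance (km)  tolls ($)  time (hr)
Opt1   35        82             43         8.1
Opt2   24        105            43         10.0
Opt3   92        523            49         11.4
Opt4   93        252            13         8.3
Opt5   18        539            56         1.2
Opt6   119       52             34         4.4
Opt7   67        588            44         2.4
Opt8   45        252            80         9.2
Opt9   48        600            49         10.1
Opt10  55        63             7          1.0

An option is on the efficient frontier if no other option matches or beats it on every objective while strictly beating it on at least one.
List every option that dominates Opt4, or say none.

Opt10: fuel 55≤93, distance 63≤252, tolls 7≤13, time 1.0≤8.3 — dominates Opt4.
Others (Opt1, Opt2, Opt3, Opt5, Opt6, Opt7, Opt8, Opt9) are each worse than Opt4 on at least one objective.

Opt10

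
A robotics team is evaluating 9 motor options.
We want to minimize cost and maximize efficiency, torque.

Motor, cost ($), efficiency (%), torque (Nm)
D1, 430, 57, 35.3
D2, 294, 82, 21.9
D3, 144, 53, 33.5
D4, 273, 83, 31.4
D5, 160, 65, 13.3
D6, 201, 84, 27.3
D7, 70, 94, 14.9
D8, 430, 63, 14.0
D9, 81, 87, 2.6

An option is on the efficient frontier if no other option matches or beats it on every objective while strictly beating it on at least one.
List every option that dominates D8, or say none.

D2: cost 294≤430, efficiency 82≥63, torque 21.9≥14.0 — dominates D8.
D4: cost 273≤430, efficiency 83≥63, torque 31.4≥14.0 — dominates D8.
D6: cost 201≤430, efficiency 84≥63, torque 27.3≥14.0 — dominates D8.
D7: cost 70≤430, efficiency 94≥63, torque 14.9≥14.0 — dominates D8.
Others (D1, D3, D5, D9) are each worse than D8 on at least one objective.

D2, D4, D6, D7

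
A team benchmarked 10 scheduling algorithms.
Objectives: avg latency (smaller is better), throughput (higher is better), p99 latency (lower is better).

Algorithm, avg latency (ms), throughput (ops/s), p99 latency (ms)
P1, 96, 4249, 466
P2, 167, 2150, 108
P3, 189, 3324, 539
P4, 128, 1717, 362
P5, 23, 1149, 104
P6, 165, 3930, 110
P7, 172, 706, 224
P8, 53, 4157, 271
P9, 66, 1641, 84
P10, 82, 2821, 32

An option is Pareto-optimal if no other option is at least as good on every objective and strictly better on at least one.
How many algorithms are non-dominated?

6

P1: not dominated (best throughput).
P2: dominated by P10 (avg latency 82≤167, throughput 2821≥2150, p99 latency 32≤108).
P3: dominated by P1 (avg latency 96≤189, throughput 4249≥3324, p99 latency 466≤539).
P4: dominated by P8 (avg latency 53≤128, throughput 4157≥1717, p99 latency 271≤362).
P5: not dominated (best avg latency).
P6: not dominated.
P7: dominated by P2 (avg latency 167≤172, throughput 2150≥706, p99 latency 108≤224).
P8: not dominated.
P9: not dominated.
P10: not dominated (best p99 latency).
Pareto-optimal: P1, P5, P6, P8, P9, P10 → 6.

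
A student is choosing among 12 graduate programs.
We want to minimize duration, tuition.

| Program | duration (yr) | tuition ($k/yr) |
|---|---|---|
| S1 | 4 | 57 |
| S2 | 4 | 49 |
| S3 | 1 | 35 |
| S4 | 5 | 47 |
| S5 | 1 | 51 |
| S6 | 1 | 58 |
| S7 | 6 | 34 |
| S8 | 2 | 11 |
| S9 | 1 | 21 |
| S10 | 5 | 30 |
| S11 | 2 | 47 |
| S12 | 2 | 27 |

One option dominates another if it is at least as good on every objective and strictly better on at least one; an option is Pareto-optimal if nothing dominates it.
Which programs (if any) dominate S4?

S3, S8, S9, S10, S11, S12

S3: duration 1≤5, tuition 35≤47 — dominates S4.
S8: duration 2≤5, tuition 11≤47 — dominates S4.
S9: duration 1≤5, tuition 21≤47 — dominates S4.
S10: duration 5≤5, tuition 30≤47 — dominates S4.
S11: duration 2≤5, tuition 47≤47 — dominates S4.
S12: duration 2≤5, tuition 27≤47 — dominates S4.
Others (S1, S2, S5, S6, S7) are each worse than S4 on at least one objective.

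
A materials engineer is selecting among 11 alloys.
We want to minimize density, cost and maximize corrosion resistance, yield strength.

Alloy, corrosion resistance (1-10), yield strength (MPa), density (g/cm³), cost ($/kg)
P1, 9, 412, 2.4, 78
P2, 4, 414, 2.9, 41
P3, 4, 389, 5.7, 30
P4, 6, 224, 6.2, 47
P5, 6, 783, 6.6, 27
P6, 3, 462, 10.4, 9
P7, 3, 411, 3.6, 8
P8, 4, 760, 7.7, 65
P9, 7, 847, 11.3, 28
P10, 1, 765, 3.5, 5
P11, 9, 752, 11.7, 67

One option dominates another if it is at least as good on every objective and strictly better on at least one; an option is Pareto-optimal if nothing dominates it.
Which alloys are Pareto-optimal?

P1: not dominated (best density).
P2: not dominated.
P3: not dominated.
P4: not dominated.
P5: not dominated.
P6: not dominated.
P7: not dominated.
P8: dominated by P5 (corrosion resistance 6≥4, yield strength 783≥760, density 6.6≤7.7, cost 27≤65).
P9: not dominated (best yield strength).
P10: not dominated (best cost).
P11: not dominated.

P1, P2, P3, P4, P5, P6, P7, P9, P10, P11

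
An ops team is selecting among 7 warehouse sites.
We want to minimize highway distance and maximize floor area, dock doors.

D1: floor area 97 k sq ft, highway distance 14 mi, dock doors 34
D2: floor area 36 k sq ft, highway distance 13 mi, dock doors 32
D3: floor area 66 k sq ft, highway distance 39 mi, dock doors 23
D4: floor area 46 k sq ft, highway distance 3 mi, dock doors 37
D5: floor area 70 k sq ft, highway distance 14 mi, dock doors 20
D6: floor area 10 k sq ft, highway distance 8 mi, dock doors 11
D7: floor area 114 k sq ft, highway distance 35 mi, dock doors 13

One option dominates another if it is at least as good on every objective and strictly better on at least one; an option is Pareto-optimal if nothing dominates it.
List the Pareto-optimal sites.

D1, D4, D7

D1: not dominated.
D2: dominated by D4 (floor area 46≥36, highway distance 3≤13, dock doors 37≥32).
D3: dominated by D1 (floor area 97≥66, highway distance 14≤39, dock doors 34≥23).
D4: not dominated (best highway distance).
D5: dominated by D1 (floor area 97≥70, highway distance 14≤14, dock doors 34≥20).
D6: dominated by D4 (floor area 46≥10, highway distance 3≤8, dock doors 37≥11).
D7: not dominated (best floor area).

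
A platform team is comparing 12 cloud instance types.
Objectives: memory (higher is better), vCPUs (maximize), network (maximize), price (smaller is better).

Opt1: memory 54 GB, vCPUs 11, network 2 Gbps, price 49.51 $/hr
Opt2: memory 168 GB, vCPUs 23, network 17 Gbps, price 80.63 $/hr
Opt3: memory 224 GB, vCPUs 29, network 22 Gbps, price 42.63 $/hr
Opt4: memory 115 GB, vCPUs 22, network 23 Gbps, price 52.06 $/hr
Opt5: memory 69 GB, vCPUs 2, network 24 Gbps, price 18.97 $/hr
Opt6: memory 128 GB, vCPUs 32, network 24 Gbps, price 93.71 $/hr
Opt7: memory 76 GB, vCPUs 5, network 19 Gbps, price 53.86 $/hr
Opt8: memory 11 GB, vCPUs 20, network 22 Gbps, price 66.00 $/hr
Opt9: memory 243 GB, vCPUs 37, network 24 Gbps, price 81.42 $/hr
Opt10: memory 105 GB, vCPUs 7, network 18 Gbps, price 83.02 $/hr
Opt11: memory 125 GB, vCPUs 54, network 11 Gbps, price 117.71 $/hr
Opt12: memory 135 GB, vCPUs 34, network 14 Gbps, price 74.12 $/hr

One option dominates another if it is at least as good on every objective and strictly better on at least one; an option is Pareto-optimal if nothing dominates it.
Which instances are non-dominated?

Opt1: dominated by Opt3 (memory 224≥54, vCPUs 29≥11, network 22≥2, price 42.63≤49.51).
Opt2: dominated by Opt3 (memory 224≥168, vCPUs 29≥23, network 22≥17, price 42.63≤80.63).
Opt3: not dominated.
Opt4: not dominated.
Opt5: not dominated (best price).
Opt6: dominated by Opt9 (memory 243≥128, vCPUs 37≥32, network 24≥24, price 81.42≤93.71).
Opt7: dominated by Opt3 (memory 224≥76, vCPUs 29≥5, network 22≥19, price 42.63≤53.86).
Opt8: dominated by Opt3 (memory 224≥11, vCPUs 29≥20, network 22≥22, price 42.63≤66.00).
Opt9: not dominated (best memory).
Opt10: dominated by Opt3 (memory 224≥105, vCPUs 29≥7, network 22≥18, price 42.63≤83.02).
Opt11: not dominated (best vCPUs).
Opt12: not dominated.

Opt3, Opt4, Opt5, Opt9, Opt11, Opt12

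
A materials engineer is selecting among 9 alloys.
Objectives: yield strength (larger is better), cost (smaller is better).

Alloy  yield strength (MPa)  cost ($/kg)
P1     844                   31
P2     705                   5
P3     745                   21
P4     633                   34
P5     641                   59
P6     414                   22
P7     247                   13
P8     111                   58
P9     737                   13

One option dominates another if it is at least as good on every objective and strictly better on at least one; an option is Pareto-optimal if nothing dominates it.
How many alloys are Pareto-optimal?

4

P1: not dominated (best yield strength).
P2: not dominated (best cost).
P3: not dominated.
P4: dominated by P1 (yield strength 844≥633, cost 31≤34).
P5: dominated by P1 (yield strength 844≥641, cost 31≤59).
P6: dominated by P2 (yield strength 705≥414, cost 5≤22).
P7: dominated by P2 (yield strength 705≥247, cost 5≤13).
P8: dominated by P1 (yield strength 844≥111, cost 31≤58).
P9: not dominated.
Pareto-optimal: P1, P2, P3, P9 → 4.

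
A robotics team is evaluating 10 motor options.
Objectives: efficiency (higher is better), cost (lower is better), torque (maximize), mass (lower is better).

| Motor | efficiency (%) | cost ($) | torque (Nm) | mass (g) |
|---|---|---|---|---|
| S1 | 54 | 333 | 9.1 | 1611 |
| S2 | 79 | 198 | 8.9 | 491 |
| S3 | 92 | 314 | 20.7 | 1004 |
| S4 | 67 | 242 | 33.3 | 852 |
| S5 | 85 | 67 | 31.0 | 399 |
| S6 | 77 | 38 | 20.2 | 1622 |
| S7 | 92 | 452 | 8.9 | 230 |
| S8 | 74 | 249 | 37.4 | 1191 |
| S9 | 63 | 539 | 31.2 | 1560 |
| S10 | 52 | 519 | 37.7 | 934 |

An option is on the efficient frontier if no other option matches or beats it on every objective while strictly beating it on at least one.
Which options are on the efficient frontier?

S3, S4, S5, S6, S7, S8, S10

S1: dominated by S3 (efficiency 92≥54, cost 314≤333, torque 20.7≥9.1, mass 1004≤1611).
S2: dominated by S5 (efficiency 85≥79, cost 67≤198, torque 31.0≥8.9, mass 399≤491).
S3: not dominated.
S4: not dominated.
S5: not dominated.
S6: not dominated (best cost).
S7: not dominated (best mass).
S8: not dominated.
S9: dominated by S4 (efficiency 67≥63, cost 242≤539, torque 33.3≥31.2, mass 852≤1560).
S10: not dominated (best torque).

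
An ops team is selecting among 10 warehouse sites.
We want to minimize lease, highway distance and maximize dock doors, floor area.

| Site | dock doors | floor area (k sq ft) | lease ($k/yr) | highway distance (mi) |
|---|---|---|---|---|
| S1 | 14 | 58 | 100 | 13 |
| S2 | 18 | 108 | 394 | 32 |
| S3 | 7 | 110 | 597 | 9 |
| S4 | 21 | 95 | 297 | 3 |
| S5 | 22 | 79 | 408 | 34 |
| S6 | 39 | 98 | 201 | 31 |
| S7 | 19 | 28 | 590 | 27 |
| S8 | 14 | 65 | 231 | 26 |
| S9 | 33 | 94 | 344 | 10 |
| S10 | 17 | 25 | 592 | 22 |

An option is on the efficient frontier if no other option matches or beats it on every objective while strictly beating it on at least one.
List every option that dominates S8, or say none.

S1: worse on floor area (58 vs 65).
S2: worse on lease (394 vs 231).
S3: worse on dock doors (7 vs 14).
S4: worse on lease (297 vs 231).
S5: worse on lease (408 vs 231).
S6: worse on highway distance (31 vs 26).
S7: worse on floor area (28 vs 65).
S9: worse on lease (344 vs 231).
S10: worse on floor area (25 vs 65).
No option dominates S8.

none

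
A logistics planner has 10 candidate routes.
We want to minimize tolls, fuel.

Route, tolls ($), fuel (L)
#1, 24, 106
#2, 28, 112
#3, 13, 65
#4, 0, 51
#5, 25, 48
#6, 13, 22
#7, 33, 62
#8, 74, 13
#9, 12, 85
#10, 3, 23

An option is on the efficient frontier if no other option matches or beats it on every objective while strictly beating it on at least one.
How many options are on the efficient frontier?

4

#1: dominated by #3 (tolls 13≤24, fuel 65≤106).
#2: dominated by #1 (tolls 24≤28, fuel 106≤112).
#3: dominated by #4 (tolls 0≤13, fuel 51≤65).
#4: not dominated (best tolls).
#5: dominated by #6 (tolls 13≤25, fuel 22≤48).
#6: not dominated.
#7: dominated by #4 (tolls 0≤33, fuel 51≤62).
#8: not dominated (best fuel).
#9: dominated by #4 (tolls 0≤12, fuel 51≤85).
#10: not dominated.
Pareto-optimal: #4, #6, #8, #10 → 4.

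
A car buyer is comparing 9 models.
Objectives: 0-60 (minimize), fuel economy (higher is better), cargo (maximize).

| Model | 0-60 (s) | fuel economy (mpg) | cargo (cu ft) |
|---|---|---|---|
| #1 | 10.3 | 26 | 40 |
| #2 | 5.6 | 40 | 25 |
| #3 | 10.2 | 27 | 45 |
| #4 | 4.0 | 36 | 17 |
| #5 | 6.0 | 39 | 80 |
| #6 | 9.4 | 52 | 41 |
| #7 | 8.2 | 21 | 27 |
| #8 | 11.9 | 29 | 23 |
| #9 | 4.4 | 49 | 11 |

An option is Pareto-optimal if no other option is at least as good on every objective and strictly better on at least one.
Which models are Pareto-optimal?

#1: dominated by #3 (0-60 10.2≤10.3, fuel economy 27≥26, cargo 45≥40).
#2: not dominated.
#3: dominated by #5 (0-60 6.0≤10.2, fuel economy 39≥27, cargo 80≥45).
#4: not dominated (best 0-60).
#5: not dominated (best cargo).
#6: not dominated (best fuel economy).
#7: dominated by #5 (0-60 6.0≤8.2, fuel economy 39≥21, cargo 80≥27).
#8: dominated by #2 (0-60 5.6≤11.9, fuel economy 40≥29, cargo 25≥23).
#9: not dominated.

#2, #4, #5, #6, #9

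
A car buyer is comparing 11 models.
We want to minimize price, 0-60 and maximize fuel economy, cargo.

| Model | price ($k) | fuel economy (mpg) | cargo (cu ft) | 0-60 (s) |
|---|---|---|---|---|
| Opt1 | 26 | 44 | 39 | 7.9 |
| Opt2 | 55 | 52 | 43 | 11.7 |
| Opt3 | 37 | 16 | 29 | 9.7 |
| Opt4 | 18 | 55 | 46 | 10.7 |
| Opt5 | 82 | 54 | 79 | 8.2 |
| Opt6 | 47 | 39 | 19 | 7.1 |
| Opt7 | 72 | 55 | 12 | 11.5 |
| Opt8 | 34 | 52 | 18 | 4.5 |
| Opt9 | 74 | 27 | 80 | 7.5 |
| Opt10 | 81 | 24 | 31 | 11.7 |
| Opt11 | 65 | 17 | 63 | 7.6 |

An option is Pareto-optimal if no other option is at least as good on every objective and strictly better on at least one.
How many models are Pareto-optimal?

7

Opt1: not dominated.
Opt2: dominated by Opt4 (price 18≤55, fuel economy 55≥52, cargo 46≥43, 0-60 10.7≤11.7).
Opt3: dominated by Opt1 (price 26≤37, fuel economy 44≥16, cargo 39≥29, 0-60 7.9≤9.7).
Opt4: not dominated (best price).
Opt5: not dominated.
Opt6: not dominated.
Opt7: dominated by Opt4 (price 18≤72, fuel economy 55≥55, cargo 46≥12, 0-60 10.7≤11.5).
Opt8: not dominated (best 0-60).
Opt9: not dominated (best cargo).
Opt10: dominated by Opt1 (price 26≤81, fuel economy 44≥24, cargo 39≥31, 0-60 7.9≤11.7).
Opt11: not dominated.
Pareto-optimal: Opt1, Opt4, Opt5, Opt6, Opt8, Opt9, Opt11 → 7.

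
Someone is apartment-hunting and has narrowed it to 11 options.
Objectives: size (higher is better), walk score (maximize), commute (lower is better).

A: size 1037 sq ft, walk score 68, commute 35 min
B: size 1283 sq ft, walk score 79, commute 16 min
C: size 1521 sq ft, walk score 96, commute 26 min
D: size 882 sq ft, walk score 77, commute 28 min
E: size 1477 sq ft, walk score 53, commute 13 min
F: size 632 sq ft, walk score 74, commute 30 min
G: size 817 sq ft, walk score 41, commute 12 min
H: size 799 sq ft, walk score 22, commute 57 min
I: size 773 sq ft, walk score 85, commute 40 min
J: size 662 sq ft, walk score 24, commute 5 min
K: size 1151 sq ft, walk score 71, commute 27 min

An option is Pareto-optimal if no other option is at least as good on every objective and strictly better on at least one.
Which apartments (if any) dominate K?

B: size 1283≥1151, walk score 79≥71, commute 16≤27 — dominates K.
C: size 1521≥1151, walk score 96≥71, commute 26≤27 — dominates K.
Others (A, D, E, F, G, H, I, J) are each worse than K on at least one objective.

B, C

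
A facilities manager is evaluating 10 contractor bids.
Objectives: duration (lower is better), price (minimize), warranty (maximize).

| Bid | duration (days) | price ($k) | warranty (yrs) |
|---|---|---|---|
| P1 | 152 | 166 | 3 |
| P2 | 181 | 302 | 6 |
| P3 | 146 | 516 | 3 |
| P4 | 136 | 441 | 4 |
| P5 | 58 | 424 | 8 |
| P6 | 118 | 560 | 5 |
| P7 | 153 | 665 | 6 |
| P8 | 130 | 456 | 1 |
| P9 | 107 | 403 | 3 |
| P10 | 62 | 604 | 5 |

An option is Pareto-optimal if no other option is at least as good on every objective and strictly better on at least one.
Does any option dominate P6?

P5 vs P6: duration 58≤118, price 424≤560, warranty 8≥5 — P5 is at least as good on every objective and strictly better on at least one, so P5 dominates P6.

Yes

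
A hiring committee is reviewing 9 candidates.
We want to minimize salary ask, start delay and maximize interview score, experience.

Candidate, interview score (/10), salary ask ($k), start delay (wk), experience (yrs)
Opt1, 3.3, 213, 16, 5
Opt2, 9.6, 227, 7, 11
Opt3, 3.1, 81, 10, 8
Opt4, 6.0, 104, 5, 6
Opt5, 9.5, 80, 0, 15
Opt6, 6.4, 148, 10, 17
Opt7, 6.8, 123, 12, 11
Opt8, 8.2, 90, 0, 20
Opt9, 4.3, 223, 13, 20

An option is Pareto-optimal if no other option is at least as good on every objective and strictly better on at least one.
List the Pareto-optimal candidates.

Opt2, Opt5, Opt8

Opt1: dominated by Opt4 (interview score 6.0≥3.3, salary ask 104≤213, start delay 5≤16, experience 6≥5).
Opt2: not dominated (best interview score).
Opt3: dominated by Opt5 (interview score 9.5≥3.1, salary ask 80≤81, start delay 0≤10, experience 15≥8).
Opt4: dominated by Opt5 (interview score 9.5≥6.0, salary ask 80≤104, start delay 0≤5, experience 15≥6).
Opt5: not dominated (best salary ask).
Opt6: dominated by Opt8 (interview score 8.2≥6.4, salary ask 90≤148, start delay 0≤10, experience 20≥17).
Opt7: dominated by Opt5 (interview score 9.5≥6.8, salary ask 80≤123, start delay 0≤12, experience 15≥11).
Opt8: not dominated.
Opt9: dominated by Opt8 (interview score 8.2≥4.3, salary ask 90≤223, start delay 0≤13, experience 20≥20).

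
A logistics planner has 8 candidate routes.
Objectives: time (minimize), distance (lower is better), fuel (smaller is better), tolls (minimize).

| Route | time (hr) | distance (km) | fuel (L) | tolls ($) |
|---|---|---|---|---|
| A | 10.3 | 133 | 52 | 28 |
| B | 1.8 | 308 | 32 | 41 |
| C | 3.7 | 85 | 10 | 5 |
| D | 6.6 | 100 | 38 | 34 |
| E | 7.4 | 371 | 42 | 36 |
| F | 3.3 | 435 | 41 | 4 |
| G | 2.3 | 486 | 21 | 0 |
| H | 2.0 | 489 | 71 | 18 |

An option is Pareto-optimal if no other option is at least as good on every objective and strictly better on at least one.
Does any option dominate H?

A: worse on time (10.3 vs 2.0).
B: worse on tolls (41 vs 18).
C: worse on time (3.7 vs 2.0).
D: worse on time (6.6 vs 2.0).
E: worse on time (7.4 vs 2.0).
F: worse on time (3.3 vs 2.0).
G: worse on time (2.3 vs 2.0).
No option is at least as good as H on every objective and strictly better on one.

No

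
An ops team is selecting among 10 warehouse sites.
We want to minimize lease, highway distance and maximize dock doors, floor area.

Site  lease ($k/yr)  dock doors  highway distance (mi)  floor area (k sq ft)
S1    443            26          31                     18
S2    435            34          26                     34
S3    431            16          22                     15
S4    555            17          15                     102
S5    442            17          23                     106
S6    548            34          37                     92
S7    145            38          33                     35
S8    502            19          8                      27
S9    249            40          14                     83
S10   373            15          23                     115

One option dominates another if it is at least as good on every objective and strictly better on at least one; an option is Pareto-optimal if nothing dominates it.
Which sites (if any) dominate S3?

S9

S9: lease 249≤431, dock doors 40≥16, highway distance 14≤22, floor area 83≥15 — dominates S3.
Others (S1, S2, S4, S5, S6, S7, S8, S10) are each worse than S3 on at least one objective.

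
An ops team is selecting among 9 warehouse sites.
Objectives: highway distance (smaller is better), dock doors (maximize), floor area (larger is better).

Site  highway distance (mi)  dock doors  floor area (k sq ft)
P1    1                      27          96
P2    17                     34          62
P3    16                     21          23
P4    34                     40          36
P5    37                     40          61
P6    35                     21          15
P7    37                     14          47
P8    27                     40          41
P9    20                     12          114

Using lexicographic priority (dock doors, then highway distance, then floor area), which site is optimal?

First maximize dock doors: best is 40, kept {P4, P5, P8}.
Then minimize highway distance: best is 27, kept {P8}.

P8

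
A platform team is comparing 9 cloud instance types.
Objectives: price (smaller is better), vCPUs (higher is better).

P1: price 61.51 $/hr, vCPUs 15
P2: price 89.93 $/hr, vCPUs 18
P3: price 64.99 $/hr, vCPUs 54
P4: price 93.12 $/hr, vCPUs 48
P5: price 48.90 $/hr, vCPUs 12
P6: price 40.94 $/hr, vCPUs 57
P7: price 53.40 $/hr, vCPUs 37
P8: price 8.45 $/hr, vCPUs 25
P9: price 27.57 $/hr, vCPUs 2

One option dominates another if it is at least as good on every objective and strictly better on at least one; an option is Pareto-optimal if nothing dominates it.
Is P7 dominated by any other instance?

Yes

P6 vs P7: price 40.94≤53.40, vCPUs 57≥37 — P6 is at least as good on every objective and strictly better on at least one, so P6 dominates P7.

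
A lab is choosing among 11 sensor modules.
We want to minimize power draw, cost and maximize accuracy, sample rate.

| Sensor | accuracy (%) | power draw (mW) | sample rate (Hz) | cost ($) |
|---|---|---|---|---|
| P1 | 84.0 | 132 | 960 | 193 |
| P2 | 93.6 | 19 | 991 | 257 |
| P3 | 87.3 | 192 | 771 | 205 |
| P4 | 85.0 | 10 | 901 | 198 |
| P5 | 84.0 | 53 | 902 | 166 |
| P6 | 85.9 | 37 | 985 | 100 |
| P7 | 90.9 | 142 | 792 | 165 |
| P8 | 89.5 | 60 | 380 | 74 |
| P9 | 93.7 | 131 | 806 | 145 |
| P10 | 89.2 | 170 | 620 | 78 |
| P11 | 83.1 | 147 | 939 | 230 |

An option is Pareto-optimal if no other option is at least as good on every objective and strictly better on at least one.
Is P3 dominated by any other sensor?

P7 vs P3: accuracy 90.9≥87.3, power draw 142≤192, sample rate 792≥771, cost 165≤205 — P7 is at least as good on every objective and strictly better on at least one, so P7 dominates P3.

Yes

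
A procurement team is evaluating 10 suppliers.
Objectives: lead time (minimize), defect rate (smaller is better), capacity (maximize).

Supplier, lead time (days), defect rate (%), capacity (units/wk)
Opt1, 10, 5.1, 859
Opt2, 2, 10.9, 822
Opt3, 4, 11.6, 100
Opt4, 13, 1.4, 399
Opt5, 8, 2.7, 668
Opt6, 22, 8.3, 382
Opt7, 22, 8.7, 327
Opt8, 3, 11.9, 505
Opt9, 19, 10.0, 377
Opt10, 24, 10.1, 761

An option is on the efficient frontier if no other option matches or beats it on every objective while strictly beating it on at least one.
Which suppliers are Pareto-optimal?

Opt1, Opt2, Opt4, Opt5

Opt1: not dominated (best capacity).
Opt2: not dominated (best lead time).
Opt3: dominated by Opt2 (lead time 2≤4, defect rate 10.9≤11.6, capacity 822≥100).
Opt4: not dominated (best defect rate).
Opt5: not dominated.
Opt6: dominated by Opt1 (lead time 10≤22, defect rate 5.1≤8.3, capacity 859≥382).
Opt7: dominated by Opt1 (lead time 10≤22, defect rate 5.1≤8.7, capacity 859≥327).
Opt8: dominated by Opt2 (lead time 2≤3, defect rate 10.9≤11.9, capacity 822≥505).
Opt9: dominated by Opt1 (lead time 10≤19, defect rate 5.1≤10.0, capacity 859≥377).
Opt10: dominated by Opt1 (lead time 10≤24, defect rate 5.1≤10.1, capacity 859≥761).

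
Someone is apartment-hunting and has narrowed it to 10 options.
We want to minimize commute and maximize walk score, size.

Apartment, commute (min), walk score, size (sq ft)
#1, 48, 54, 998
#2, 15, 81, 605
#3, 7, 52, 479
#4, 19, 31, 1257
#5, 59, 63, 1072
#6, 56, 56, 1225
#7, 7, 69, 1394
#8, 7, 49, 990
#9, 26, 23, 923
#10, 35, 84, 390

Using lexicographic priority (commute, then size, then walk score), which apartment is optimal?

First minimize commute: best is 7, kept {#3, #7, #8}.
Then maximize size: best is 1394, kept {#7}.

#7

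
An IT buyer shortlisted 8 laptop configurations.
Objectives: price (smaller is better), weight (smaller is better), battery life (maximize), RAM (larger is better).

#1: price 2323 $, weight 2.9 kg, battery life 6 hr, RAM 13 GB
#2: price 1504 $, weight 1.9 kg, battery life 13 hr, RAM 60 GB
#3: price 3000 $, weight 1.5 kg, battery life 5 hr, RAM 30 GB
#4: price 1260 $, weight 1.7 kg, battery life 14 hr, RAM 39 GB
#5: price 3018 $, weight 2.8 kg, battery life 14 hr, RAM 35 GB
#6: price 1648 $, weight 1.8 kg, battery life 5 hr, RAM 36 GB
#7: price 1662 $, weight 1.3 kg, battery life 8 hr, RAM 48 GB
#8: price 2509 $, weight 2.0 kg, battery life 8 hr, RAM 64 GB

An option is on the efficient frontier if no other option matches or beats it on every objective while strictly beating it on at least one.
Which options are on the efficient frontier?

#1: dominated by #2 (price 1504≤2323, weight 1.9≤2.9, battery life 13≥6, RAM 60≥13).
#2: not dominated.
#3: dominated by #7 (price 1662≤3000, weight 1.3≤1.5, battery life 8≥5, RAM 48≥30).
#4: not dominated (best price).
#5: dominated by #4 (price 1260≤3018, weight 1.7≤2.8, battery life 14≥14, RAM 39≥35).
#6: dominated by #4 (price 1260≤1648, weight 1.7≤1.8, battery life 14≥5, RAM 39≥36).
#7: not dominated (best weight).
#8: not dominated (best RAM).

#2, #4, #7, #8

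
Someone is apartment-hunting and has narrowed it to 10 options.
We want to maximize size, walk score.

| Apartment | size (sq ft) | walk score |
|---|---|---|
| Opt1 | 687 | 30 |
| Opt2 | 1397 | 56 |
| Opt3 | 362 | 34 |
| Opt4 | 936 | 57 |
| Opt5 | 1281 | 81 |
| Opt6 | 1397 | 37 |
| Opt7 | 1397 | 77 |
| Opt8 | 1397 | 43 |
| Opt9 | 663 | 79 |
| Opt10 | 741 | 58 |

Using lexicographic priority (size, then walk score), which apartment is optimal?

Opt7

First maximize size: best is 1397, kept {Opt2, Opt6, Opt7, Opt8}.
Then maximize walk score: best is 77, kept {Opt7}.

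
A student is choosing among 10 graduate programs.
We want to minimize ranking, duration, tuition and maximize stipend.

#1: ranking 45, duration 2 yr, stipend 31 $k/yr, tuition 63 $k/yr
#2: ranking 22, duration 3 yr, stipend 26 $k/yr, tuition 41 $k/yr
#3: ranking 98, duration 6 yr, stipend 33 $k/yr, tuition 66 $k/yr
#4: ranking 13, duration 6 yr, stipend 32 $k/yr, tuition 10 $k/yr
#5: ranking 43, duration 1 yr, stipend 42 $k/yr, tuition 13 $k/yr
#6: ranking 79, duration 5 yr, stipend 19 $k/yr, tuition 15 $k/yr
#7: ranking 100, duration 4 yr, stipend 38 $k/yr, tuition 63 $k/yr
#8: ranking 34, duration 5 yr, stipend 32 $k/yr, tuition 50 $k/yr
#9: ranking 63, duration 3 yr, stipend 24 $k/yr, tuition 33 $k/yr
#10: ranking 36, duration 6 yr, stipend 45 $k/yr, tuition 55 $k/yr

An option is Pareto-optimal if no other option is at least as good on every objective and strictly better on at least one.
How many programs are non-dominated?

5

#1: dominated by #5 (ranking 43≤45, duration 1≤2, stipend 42≥31, tuition 13≤63).
#2: not dominated.
#3: dominated by #5 (ranking 43≤98, duration 1≤6, stipend 42≥33, tuition 13≤66).
#4: not dominated (best ranking).
#5: not dominated (best duration).
#6: dominated by #5 (ranking 43≤79, duration 1≤5, stipend 42≥19, tuition 13≤15).
#7: dominated by #5 (ranking 43≤100, duration 1≤4, stipend 42≥38, tuition 13≤63).
#8: not dominated.
#9: dominated by #5 (ranking 43≤63, duration 1≤3, stipend 42≥24, tuition 13≤33).
#10: not dominated (best stipend).
Pareto-optimal: #2, #4, #5, #8, #10 → 5.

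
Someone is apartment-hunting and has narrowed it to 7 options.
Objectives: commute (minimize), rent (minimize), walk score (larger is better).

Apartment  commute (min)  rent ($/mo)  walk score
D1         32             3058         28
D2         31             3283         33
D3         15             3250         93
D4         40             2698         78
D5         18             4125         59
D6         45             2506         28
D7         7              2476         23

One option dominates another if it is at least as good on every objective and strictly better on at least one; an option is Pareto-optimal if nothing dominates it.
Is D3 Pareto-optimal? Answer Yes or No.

Yes

D1: worse on commute (32 vs 15).
D2: worse on commute (31 vs 15).
D4: worse on commute (40 vs 15).
D5: worse on commute (18 vs 15).
D6: worse on commute (45 vs 15).
D7: worse on walk score (23 vs 93).
No option is at least as good as D3 on every objective and strictly better on one.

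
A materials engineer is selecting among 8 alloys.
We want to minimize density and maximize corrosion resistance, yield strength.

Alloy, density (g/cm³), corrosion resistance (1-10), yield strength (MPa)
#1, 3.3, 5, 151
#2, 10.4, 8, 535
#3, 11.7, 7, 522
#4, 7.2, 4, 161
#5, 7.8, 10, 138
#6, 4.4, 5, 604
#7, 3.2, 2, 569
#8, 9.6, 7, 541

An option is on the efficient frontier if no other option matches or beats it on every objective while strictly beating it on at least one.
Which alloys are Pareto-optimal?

#1: not dominated.
#2: not dominated.
#3: dominated by #2 (density 10.4≤11.7, corrosion resistance 8≥7, yield strength 535≥522).
#4: dominated by #6 (density 4.4≤7.2, corrosion resistance 5≥4, yield strength 604≥161).
#5: not dominated (best corrosion resistance).
#6: not dominated (best yield strength).
#7: not dominated (best density).
#8: not dominated.

#1, #2, #5, #6, #7, #8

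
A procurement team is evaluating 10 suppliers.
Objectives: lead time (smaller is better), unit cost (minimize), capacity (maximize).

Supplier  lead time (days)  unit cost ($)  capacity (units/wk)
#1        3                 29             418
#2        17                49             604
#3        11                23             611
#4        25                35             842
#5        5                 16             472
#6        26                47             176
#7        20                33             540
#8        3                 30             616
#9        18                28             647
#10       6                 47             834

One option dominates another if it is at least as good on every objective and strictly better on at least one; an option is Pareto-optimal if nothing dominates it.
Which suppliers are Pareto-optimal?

#1, #3, #4, #5, #8, #9, #10

#1: not dominated.
#2: dominated by #3 (lead time 11≤17, unit cost 23≤49, capacity 611≥604).
#3: not dominated.
#4: not dominated (best capacity).
#5: not dominated (best unit cost).
#6: dominated by #1 (lead time 3≤26, unit cost 29≤47, capacity 418≥176).
#7: dominated by #3 (lead time 11≤20, unit cost 23≤33, capacity 611≥540).
#8: not dominated.
#9: not dominated.
#10: not dominated.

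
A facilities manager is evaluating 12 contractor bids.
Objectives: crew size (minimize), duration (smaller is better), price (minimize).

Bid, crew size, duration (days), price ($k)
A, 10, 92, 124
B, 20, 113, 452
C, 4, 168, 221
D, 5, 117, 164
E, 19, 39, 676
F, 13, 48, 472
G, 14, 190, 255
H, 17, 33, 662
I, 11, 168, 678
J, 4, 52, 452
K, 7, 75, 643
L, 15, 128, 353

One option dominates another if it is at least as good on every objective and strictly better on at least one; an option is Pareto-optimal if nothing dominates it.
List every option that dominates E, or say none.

H: crew size 17≤19, duration 33≤39, price 662≤676 — dominates E.
Others (A, B, C, D, F, G, I, J, K, L) are each worse than E on at least one objective.

H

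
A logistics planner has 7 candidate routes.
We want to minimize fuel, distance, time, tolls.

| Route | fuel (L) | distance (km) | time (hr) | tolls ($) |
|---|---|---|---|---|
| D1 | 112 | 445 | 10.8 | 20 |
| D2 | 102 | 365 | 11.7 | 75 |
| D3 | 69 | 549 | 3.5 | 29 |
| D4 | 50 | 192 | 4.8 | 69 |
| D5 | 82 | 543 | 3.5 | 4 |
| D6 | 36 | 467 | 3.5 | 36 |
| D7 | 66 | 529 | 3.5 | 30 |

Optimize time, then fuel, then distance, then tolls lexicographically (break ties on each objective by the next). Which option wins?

First minimize time: best is 3.5, kept {D3, D5, D6, D7}.
Then minimize fuel: best is 36, kept {D6}.

D6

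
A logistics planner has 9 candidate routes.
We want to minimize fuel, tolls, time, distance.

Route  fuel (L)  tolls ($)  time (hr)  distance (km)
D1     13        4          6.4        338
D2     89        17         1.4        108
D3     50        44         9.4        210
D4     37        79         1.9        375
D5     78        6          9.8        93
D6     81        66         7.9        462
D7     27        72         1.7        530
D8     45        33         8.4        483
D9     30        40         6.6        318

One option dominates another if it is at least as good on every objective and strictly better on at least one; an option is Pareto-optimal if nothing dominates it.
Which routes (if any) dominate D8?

D1: fuel 13≤45, tolls 4≤33, time 6.4≤8.4, distance 338≤483 — dominates D8.
Others (D2, D3, D4, D5, D6, D7, D9) are each worse than D8 on at least one objective.

D1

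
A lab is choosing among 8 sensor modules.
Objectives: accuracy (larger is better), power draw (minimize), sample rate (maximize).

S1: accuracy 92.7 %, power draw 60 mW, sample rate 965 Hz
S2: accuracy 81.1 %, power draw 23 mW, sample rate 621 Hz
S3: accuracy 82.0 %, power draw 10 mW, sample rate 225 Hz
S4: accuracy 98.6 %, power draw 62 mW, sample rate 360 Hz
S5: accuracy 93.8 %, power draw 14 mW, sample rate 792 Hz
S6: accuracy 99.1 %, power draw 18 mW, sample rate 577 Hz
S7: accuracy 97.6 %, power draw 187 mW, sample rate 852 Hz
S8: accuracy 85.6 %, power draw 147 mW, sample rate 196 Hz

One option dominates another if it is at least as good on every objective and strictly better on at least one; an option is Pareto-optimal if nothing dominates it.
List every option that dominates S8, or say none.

S1: accuracy 92.7≥85.6, power draw 60≤147, sample rate 965≥196 — dominates S8.
S4: accuracy 98.6≥85.6, power draw 62≤147, sample rate 360≥196 — dominates S8.
S5: accuracy 93.8≥85.6, power draw 14≤147, sample rate 792≥196 — dominates S8.
S6: accuracy 99.1≥85.6, power draw 18≤147, sample rate 577≥196 — dominates S8.
Others (S2, S3, S7) are each worse than S8 on at least one objective.

S1, S4, S5, S6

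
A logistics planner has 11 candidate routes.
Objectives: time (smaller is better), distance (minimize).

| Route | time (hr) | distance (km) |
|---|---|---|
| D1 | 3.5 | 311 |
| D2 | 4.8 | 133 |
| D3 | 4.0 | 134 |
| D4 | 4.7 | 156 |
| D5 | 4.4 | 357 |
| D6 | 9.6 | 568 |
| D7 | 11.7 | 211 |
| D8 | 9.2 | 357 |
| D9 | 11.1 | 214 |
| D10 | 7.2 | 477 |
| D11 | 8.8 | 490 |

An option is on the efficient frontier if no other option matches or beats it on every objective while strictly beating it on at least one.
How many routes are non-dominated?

D1: not dominated (best time).
D2: not dominated (best distance).
D3: not dominated.
D4: dominated by D3 (time 4.0≤4.7, distance 134≤156).
D5: dominated by D1 (time 3.5≤4.4, distance 311≤357).
D6: dominated by D1 (time 3.5≤9.6, distance 311≤568).
D7: dominated by D2 (time 4.8≤11.7, distance 133≤211).
D8: dominated by D1 (time 3.5≤9.2, distance 311≤357).
D9: dominated by D2 (time 4.8≤11.1, distance 133≤214).
D10: dominated by D1 (time 3.5≤7.2, distance 311≤477).
D11: dominated by D1 (time 3.5≤8.8, distance 311≤490).
Pareto-optimal: D1, D2, D3 → 3.

3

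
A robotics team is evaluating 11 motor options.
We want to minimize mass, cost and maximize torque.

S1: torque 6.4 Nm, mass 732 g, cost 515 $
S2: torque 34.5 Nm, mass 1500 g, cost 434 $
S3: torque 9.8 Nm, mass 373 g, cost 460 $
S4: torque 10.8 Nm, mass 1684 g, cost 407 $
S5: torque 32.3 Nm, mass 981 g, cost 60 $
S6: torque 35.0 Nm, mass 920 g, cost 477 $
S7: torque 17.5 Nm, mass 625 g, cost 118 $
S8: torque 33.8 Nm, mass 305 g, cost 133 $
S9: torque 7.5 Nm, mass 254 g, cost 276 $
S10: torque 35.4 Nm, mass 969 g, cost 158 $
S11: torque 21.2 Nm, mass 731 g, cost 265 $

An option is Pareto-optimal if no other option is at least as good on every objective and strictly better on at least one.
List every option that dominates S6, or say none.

none

S1: worse on torque (6.4 vs 35.0).
S2: worse on torque (34.5 vs 35.0).
S3: worse on torque (9.8 vs 35.0).
S4: worse on torque (10.8 vs 35.0).
S5: worse on torque (32.3 vs 35.0).
S7: worse on torque (17.5 vs 35.0).
S8: worse on torque (33.8 vs 35.0).
S9: worse on torque (7.5 vs 35.0).
S10: worse on mass (969 vs 920).
S11: worse on torque (21.2 vs 35.0).
No option dominates S6.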